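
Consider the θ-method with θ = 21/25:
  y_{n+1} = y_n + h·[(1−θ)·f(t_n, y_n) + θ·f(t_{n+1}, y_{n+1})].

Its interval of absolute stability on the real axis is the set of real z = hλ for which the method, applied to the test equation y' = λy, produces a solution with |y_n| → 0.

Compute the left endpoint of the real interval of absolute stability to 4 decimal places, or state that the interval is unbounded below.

On y'=λy, z=hλ:
  y_{n+1} = y_n + z·[4/25·y_n + 21/25·y_{n+1}] ⇒ (1 − 21/25z)y_{n+1} = (1 + 4/25z)y_n
  so R(z) = (1 + 4/25z)/(1 − 21/25z).

Boundary: |R(x)|=1, x<0.
x=-1.64: |R|=0.3102
x=-2: |R|=0.2537
x=-10: |R|=0.0638
x=-100: |R|=0.1765
θ=21/25≥1/2 ⇒ |1+4/25x|<|1−21/25x| ∀x<0 ⇒ interval (−∞,0).

unbounded; (−∞, 0).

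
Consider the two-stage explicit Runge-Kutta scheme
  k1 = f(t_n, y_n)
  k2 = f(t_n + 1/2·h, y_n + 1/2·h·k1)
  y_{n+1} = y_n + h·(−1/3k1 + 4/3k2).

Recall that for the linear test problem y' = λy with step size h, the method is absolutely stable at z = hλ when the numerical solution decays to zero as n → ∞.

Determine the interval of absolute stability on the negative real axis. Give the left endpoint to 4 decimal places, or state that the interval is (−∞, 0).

With y'=λy (z=hλ):
  k1=λy_n ⇒ h·k1=z·y_n;  k2=λ(1+1/2z)y_n ⇒ h·k2=z(1+1/2z)y_n
  y_{n+1}/y_n = 1 − 1/3z + 4/3z(1+1/2z) = 1 + z + 2/3z²
  so R(z) = 1 + z + 2/3z².

Find x<0 with |R(x)|<1.
x=-0.7: |R|=0.6267
R=1: x+2/3x²=0 ⇒ x=−3/2=-1.5000; min R=1−1/(4·2/3)=0.6250>−1
Confirm numerically:
  x=-1.423: |R|=0.92695 <1
  x=-1.364: |R|=0.87633 <1
  x=-1.200: |R|=0.76000 <1
  x=-1.717: |R|=1.24839 >1
  x=-1.655: |R|=1.17102 >1
So |R|<1 on (-1.5000, 0).

z∈(-1.5000,0).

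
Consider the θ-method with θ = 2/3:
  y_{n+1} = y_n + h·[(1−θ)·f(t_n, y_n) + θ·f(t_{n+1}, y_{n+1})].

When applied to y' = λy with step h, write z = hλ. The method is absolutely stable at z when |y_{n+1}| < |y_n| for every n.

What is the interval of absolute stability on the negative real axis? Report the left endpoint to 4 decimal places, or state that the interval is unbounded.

Set f=λy, z=hλ:
  y_{n+1} = y_n + z·[1/3·y_n + 2/3·y_{n+1}] ⇒ (1 − 2/3z)y_{n+1} = (1 + 1/3z)y_n
  ⇒ R(z) = (1 + 1/3z)/(1 − 2/3z).

Boundary: |R(x)|=1, x<0.
x=-0.58: |R|=0.5817
x=-2: |R|=0.1429
x=-10: |R|=0.3043
x=-100: |R|=0.4778
θ=2/3≥1/2 ⇒ |1+1/3x|<|1−2/3x| ∀x<0 ⇒ interval (−∞,0).

unbounded; (−∞, 0).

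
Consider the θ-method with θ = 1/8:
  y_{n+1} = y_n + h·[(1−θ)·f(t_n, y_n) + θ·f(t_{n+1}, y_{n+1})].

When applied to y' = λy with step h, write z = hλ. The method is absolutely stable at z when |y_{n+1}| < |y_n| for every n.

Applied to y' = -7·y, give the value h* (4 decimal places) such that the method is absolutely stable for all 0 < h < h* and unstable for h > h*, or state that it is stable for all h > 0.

On y'=λy, z=hλ:
  y_{n+1} = y_n + z·[7/8·y_n + 1/8·y_{n+1}] ⇒ (1 − 1/8z)y_{n+1} = (1 + 7/8z)y_n
  ⇒ R(z) = (1 + 7/8z)/(1 − 1/8z).

Solve |R(x)|<1 on ℝ⁻.
x=-0.8: |R|=0.2727
R=−1: 1+7/8x = −1+1/8x ⇒ -3/4x=2 ⇒ x=2/(-3/4)=-2.6667
Confirm numerically:
  x=-2.000: |R|=0.60000 <1
  x=-1.674: |R|=0.38433 <1
  x=-1.405: |R|=0.19511 <1
  x=-2.956: |R|=1.15845 >1
  x=-2.718: |R|=1.02874 >1
So |R|<1 on (-2.6667, 0).

(-2.6667,0); λ=-7 ⇒ h* = (8/3)/7 = 0.3810.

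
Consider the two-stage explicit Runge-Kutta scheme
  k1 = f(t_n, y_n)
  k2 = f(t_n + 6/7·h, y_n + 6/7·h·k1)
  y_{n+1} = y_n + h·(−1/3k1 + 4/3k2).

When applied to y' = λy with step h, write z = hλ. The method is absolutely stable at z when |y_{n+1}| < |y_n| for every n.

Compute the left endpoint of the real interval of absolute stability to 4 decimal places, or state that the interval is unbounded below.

Set f=λy, z=hλ:
  k1=λy_n ⇒ h·k1=z·y_n;  k2=λ(1+6/7z)y_n ⇒ h·k2=z(1+6/7z)y_n
  y_{n+1}/y_n = 1 − 1/3z + 4/3z(1+6/7z) = 1 + z + 8/7z²
  Hence R(z) = 1 + z + 8/7z².

Boundary: |R(x)|=1, x<0.
x=-1.56: |R|=2.2213
R=1: x+8/7x²=0 ⇒ x=−7/8=-0.8750; min R=1−1/(4·8/7)=0.7812>−1
Confirm numerically:
  x=-0.564: |R|=0.79954 <1
  x=-0.420: |R|=0.78160 <1
  x=-0.417: |R|=0.78173 <1
  x=-1.365: |R|=1.76440 >1
  x=-1.210: |R|=1.46326 >1
Stable set (-0.8750, 0).

left endpoint -0.8750.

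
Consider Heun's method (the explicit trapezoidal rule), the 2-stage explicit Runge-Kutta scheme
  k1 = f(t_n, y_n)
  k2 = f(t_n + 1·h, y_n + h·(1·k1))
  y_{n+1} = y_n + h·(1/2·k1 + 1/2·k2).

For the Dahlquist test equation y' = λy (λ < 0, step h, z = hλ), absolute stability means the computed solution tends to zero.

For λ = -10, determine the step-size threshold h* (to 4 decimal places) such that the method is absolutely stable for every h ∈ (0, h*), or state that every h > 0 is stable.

(-2.0000,0); λ=-10 ⇒ h* = 0.2000.

On y'=λy, z=hλ:
  order 2, 2-stage ⇒ R(z)=1+z+z^2/2
  (e.g. R(-0.66)=0.55780, |R|=0.55780)

Need |R(x)|<1, x<0.
x=-0.66: |R|=0.5578
|R(-2.32)|=1.3712 |R(-0.99)|=0.5000 |R(-0.57)|=0.5924
Bisect:
  x_lo=-2.7811 |R|=2.0862  x_hi=-0.1605 |R|=0.8524
  mid=-1.47082 |R|=0.61084 →hi
  mid=-2.12598 |R|=1.13391 →lo
  mid=-1.79840 |R|=0.81872 →hi
  mid=-1.96219 |R|=0.96290 →hi
  mid=-2.04408 |R|=1.04506 →lo
  mid=-2.00314 |R|=1.00314 →lo
  mid=-1.98266 |R|=0.98281 →hi
  mid=-1.99290 |R|=0.99292 →hi
  mid=-1.99802 |R|=0.99802 →hi
  ...
  [-2.00010,-1.99994] ⇒ x*=-2.0000
Interval (-2.0000, 0).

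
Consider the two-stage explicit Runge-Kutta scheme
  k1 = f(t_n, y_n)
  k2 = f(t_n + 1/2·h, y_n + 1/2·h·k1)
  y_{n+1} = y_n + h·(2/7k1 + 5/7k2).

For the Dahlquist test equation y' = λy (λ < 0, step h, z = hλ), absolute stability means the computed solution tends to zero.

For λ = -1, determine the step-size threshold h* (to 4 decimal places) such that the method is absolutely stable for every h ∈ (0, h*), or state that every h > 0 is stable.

On y'=λy, z=hλ:
  k1=λy_n ⇒ h·k1=z·y_n;  k2=λ(1+1/2z)y_n ⇒ h·k2=z(1+1/2z)y_n
  y_{n+1}/y_n = 1 + 2/7z + 5/7z(1+1/2z) = 1 + z + 5/14z²
  Hence R(z) = 1 + z + 5/14z².

Boundary: |R(x)|=1, x<0.
x=-0.89: |R|=0.3929
R=1: x+5/14x²=0 ⇒ x=−14/5=-2.8000; min R=1−1/(4·5/14)=0.3000>−1
Confirm numerically:
  x=-1.797: |R|=0.35629 <1
  x=-1.348: |R|=0.30097 <1
  x=-1.308: |R|=0.30302 <1
  x=-1.226: |R|=0.31081 <1
  x=-3.362: |R|=1.67480 >1
  x=-3.119: |R|=1.35534 >1
  x=-3.029: |R|=1.24773 >1
Interval (-2.8000, 0).

(-2.8000,0); λ=-1 ⇒ h* = (14/5)/1 = 2.8000.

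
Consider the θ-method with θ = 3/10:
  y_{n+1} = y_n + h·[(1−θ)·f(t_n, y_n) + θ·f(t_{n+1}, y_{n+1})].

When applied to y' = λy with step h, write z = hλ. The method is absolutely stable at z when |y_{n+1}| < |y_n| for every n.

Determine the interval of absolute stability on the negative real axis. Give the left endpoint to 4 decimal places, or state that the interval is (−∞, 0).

(-5.0000, 0).

With y'=λy (z=hλ):
  y_{n+1} = y_n + z·[7/10·y_n + 3/10·y_{n+1}] ⇒ (1 − 3/10z)y_{n+1} = (1 + 7/10z)y_n
  Hence R(z) = (1 + 7/10z)/(1 − 3/10z).

Boundary: |R(x)|=1, x<0.
x=-1.55: |R|=0.0580
R=−1: 1+7/10x = −1+3/10x ⇒ -2/5x=2 ⇒ x=2/(-2/5)=-5.0000
Confirm numerically:
  x=-4.884: |R|=0.98118 <1
  x=-3.519: |R|=0.71183 <1
  x=-2.909: |R|=0.55337 <1
  x=-2.828: |R|=0.52997 <1
  x=-5.143: |R|=1.02249 >1
  x=-5.075: |R|=1.01189 >1
Interval (-5.0000, 0).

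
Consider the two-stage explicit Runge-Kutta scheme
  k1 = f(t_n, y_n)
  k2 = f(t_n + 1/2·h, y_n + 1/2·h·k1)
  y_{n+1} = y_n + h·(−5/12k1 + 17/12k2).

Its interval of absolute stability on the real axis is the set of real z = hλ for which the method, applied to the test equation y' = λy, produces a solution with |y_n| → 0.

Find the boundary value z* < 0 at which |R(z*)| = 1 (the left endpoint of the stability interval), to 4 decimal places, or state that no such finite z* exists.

On y'=λy, z=hλ:
  k1=λy_n ⇒ h·k1=z·y_n;  k2=λ(1+1/2z)y_n ⇒ h·k2=z(1+1/2z)y_n
  y_{n+1}/y_n = 1 − 5/12z + 17/12z(1+1/2z) = 1 + z + 17/24z²
  Hence R(z) = 1 + z + 17/24z².

Need |R(x)|<1, x<0.
x=-0.89: |R|=0.6711
R=1: x+17/24x²=0 ⇒ x=−24/17=-1.4118; min R=1−1/(4·17/24)=0.6471>−1
Confirm numerically:
  x=-1.385: |R|=0.97374 <1
  x=-0.882: |R|=0.66903 <1
  x=-0.647: |R|=0.64951 <1
  x=-0.599: |R|=0.65515 <1
  x=-1.830: |R|=1.54214 >1
  x=-1.765: |R|=1.44162 >1
Stable set (-1.4118, 0).

z* = -1.4118.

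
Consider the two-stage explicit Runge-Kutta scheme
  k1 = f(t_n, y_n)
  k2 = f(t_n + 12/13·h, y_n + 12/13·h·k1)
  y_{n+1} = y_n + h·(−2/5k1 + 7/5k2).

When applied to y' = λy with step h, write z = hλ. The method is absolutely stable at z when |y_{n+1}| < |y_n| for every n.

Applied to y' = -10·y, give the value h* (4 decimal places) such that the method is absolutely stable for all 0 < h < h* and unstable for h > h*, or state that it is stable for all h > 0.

Test eqn y'=λy, z=hλ:
  k1=λy_n ⇒ h·k1=z·y_n;  k2=λ(1+12/13z)y_n ⇒ h·k2=z(1+12/13z)y_n
  y_{n+1}/y_n = 1 − 2/5z + 7/5z(1+12/13z) = 1 + z + 84/65z²
  Hence R(z) = 1 + z + 84/65z².

Boundary: |R(x)|=1, x<0.
x=-1.4: |R|=2.1329
R=1: x+84/65x²=0 ⇒ x=−65/84=-0.7738; min R=1−1/(4·84/65)=0.8065>−1
Confirm numerically:
  x=-0.662: |R|=0.90435 <1
  x=-0.493: |R|=0.82109 <1
  x=-0.388: |R|=0.80655 <1
  x=-1.352: |R|=2.01021 >1
  x=-1.320: |R|=1.93172 >1
  x=-0.899: |R|=1.14544 >1
Stable set (-0.7738, 0).

(-0.7738,0); λ=-10 ⇒ h* = (65/84)/10 = 0.0774.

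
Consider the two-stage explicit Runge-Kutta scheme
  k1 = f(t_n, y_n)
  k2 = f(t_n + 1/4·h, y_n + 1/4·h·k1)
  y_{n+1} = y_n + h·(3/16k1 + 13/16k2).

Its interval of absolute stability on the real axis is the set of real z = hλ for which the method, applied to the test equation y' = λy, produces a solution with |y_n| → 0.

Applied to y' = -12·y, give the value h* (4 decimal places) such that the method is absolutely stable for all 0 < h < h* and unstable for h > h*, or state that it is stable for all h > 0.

(-4.9231,0); λ=-12 ⇒ h* = (64/13)/12 = 0.4103.

With y'=λy (z=hλ):
  k1=λy_n ⇒ h·k1=z·y_n;  k2=λ(1+1/4z)y_n ⇒ h·k2=z(1+1/4z)y_n
  y_{n+1}/y_n = 1 + 3/16z + 13/16z(1+1/4z) = 1 + z + 13/64z²
  Hence R(z) = 1 + z + 13/64z².

Need |R(x)|<1, x<0.
x=-0.82: |R|=0.3166
R=1: x+13/64x²=0 ⇒ x=−64/13=-4.9231; min R=1−1/(4·13/64)=-0.2308>−1
Confirm numerically:
  x=-4.813: |R|=0.89238 <1
  x=-3.632: |R|=0.04751 <1
  x=-3.107: |R|=0.14614 <1
  x=-2.279: |R|=0.22400 <1
  x=-5.514: |R|=1.66185 >1
  x=-4.979: |R|=1.05656 >1
Interval (-4.9231, 0).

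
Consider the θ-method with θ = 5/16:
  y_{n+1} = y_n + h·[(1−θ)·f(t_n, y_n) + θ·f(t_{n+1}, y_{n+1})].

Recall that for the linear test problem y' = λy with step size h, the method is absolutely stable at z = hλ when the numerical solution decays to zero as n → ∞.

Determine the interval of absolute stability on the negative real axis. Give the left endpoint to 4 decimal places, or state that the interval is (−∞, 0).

Test eqn y'=λy, z=hλ:
  y_{n+1} = y_n + z·[11/16·y_n + 5/16·y_{n+1}] ⇒ (1 − 5/16z)y_{n+1} = (1 + 11/16z)y_n
  Hence R(z) = (1 + 11/16z)/(1 − 5/16z).

Find x<0 with |R(x)|<1.
x=-0.32: |R|=0.7091
R=−1: 1+11/16x = −1+5/16x ⇒ -3/8x=2 ⇒ x=2/(-3/8)=-5.3333
Confirm numerically:
  x=-4.764: |R|=0.91421 <1
  x=-3.374: |R|=0.64235 <1
  x=-3.321: |R|=0.62969 <1
  x=-5.886: |R|=1.07299 >1
  x=-5.680: |R|=1.04685 >1
  x=-5.602: |R|=1.03663 >1
Stable set (-5.3333, 0).

(-5.3333, 0).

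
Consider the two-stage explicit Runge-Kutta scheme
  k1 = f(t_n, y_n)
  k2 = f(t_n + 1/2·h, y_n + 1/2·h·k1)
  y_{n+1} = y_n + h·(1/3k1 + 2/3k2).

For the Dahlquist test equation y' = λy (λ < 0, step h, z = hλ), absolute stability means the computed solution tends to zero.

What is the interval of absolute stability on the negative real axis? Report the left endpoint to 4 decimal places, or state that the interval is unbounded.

Set f=λy, z=hλ:
  k1=λy_n ⇒ h·k1=z·y_n;  k2=λ(1+1/2z)y_n ⇒ h·k2=z(1+1/2z)y_n
  y_{n+1}/y_n = 1 + 1/3z + 2/3z(1+1/2z) = 1 + z + 1/3z²
  ⇒ R(z) = 1 + z + 1/3z².

Need |R(x)|<1, x<0.
x=-0.96: |R|=0.3472
R=1: x+1/3x²=0 ⇒ x=−3=-3.0000; min R=1−1/(4·1/3)=0.2500>−1
Confirm numerically:
  x=-2.425: |R|=0.53521 <1
  x=-2.076: |R|=0.36059 <1
  x=-1.893: |R|=0.30148 <1
  x=-1.442: |R|=0.25112 <1
  x=-3.576: |R|=1.68659 >1
  x=-3.569: |R|=1.67692 >1
  x=-3.039: |R|=1.03951 >1
Interval (-3.0000, 0).

z∈(-3.0000,0).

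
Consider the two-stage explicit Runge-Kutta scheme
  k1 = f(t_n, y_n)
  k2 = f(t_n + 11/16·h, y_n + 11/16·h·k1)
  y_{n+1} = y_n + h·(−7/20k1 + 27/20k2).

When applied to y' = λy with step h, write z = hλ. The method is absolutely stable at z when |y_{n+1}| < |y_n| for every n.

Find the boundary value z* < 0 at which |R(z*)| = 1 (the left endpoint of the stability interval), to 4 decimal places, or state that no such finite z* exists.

Set f=λy, z=hλ:
  k1=λy_n ⇒ h·k1=z·y_n;  k2=λ(1+11/16z)y_n ⇒ h·k2=z(1+11/16z)y_n
  y_{n+1}/y_n = 1 − 7/20z + 27/20z(1+11/16z) = 1 + z + 297/320z²
  R(z) = 1 + z + 297/320z².

Need |R(x)|<1, x<0.
x=-1.08: |R|=1.0026
R=1: x+297/320x²=0 ⇒ x=−320/297=-1.0774; min R=1−1/(4·297/320)=0.7306>−1
Confirm numerically:
  x=-0.993: |R|=0.92218 <1
  x=-0.858: |R|=0.82525 <1
  x=-0.515: |R|=0.73116 <1
  x=-1.481: |R|=1.55471 >1
  x=-1.384: |R|=1.39378 >1
  x=-1.117: |R|=1.04101 >1
So |R|<1 on (-1.0774, 0).

left endpoint -1.0774.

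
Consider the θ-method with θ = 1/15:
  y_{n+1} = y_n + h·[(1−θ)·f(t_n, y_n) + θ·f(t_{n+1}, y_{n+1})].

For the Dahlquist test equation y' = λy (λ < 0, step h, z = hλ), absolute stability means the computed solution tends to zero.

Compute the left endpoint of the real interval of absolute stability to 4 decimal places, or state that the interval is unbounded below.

Set f=λy, z=hλ:
  y_{n+1} = y_n + z·[14/15·y_n + 1/15·y_{n+1}] ⇒ (1 − 1/15z)y_{n+1} = (1 + 14/15z)y_n
  R(z) = (1 + 14/15z)/(1 − 1/15z).

Solve |R(x)|<1 on ℝ⁻.
x=-1.29: |R|=0.1878
R=−1: 1+14/15x = −1+1/15x ⇒ -13/15x=2 ⇒ x=2/(-13/15)=-2.3077
Confirm numerically:
  x=-2.197: |R|=0.91632 <1
  x=-1.926: |R|=0.70684 <1
  x=-1.130: |R|=0.05084 <1
  x=-2.704: |R|=1.29101 >1
  x=-2.428: |R|=1.08974 >1
Interval (-2.3077, 0).

z* = -2.3077.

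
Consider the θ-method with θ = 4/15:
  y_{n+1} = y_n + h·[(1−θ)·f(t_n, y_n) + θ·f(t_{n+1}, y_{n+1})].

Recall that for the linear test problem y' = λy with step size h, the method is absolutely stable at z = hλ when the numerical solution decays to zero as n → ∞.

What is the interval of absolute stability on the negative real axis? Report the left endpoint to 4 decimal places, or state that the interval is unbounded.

On y'=λy, z=hλ:
  y_{n+1} = y_n + z·[11/15·y_n + 4/15·y_{n+1}] ⇒ (1 − 4/15z)y_{n+1} = (1 + 11/15z)y_n
  so R(z) = (1 + 11/15z)/(1 − 4/15z).

Solve |R(x)|<1 on ℝ⁻.
x=-1.3: |R|=0.0347
R=−1: 1+11/15x = −1+4/15x ⇒ -7/15x=2 ⇒ x=2/(-7/15)=-4.2857
Confirm numerically:
  x=-2.896: |R|=0.63407 <1
  x=-2.340: |R|=0.44089 <1
  x=-2.304: |R|=0.42716 <1
  x=-4.753: |R|=1.09617 >1
  x=-4.585: |R|=1.06284 >1
  x=-4.330: |R|=1.00959 >1
Interval (-4.2857, 0).

(-4.2857, 0).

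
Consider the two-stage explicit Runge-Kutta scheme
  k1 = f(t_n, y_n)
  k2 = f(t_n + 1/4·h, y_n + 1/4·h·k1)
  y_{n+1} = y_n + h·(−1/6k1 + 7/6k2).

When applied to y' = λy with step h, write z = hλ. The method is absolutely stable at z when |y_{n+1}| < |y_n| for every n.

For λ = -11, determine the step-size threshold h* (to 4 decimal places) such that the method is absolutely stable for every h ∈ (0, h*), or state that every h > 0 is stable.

(-3.4286,0); λ=-11 ⇒ h* = (24/7)/11 = 0.3117.

With y'=λy (z=hλ):
  k1=λy_n ⇒ h·k1=z·y_n;  k2=λ(1+1/4z)y_n ⇒ h·k2=z(1+1/4z)y_n
  y_{n+1}/y_n = 1 − 1/6z + 7/6z(1+1/4z) = 1 + z + 7/24z²
  R(z) = 1 + z + 7/24z².

Solve |R(x)|<1 on ℝ⁻.
x=-0.88: |R|=0.3459
R=1: x+7/24x²=0 ⇒ x=−24/7=-3.4286; min R=1−1/(4·7/24)=0.1429>−1
Confirm numerically:
  x=-2.475: |R|=0.31164 <1
  x=-1.840: |R|=0.14747 <1
  x=-1.463: |R|=0.16127 <1
  x=-4.009: |R|=1.67869 >1
  x=-3.756: |R|=1.35870 >1
Interval (-3.4286, 0).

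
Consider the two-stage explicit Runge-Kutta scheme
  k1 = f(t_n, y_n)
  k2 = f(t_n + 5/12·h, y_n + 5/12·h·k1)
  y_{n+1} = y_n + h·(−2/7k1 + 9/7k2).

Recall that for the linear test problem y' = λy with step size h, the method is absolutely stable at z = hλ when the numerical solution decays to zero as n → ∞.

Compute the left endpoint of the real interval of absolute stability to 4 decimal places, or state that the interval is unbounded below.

Set f=λy, z=hλ:
  k1=λy_n ⇒ h·k1=z·y_n;  k2=λ(1+5/12z)y_n ⇒ h·k2=z(1+5/12z)y_n
  y_{n+1}/y_n = 1 − 2/7z + 9/7z(1+5/12z) = 1 + z + 15/28z²
  Hence R(z) = 1 + z + 15/28z².

Solve |R(x)|<1 on ℝ⁻.
x=-1.54: |R|=0.7305
R=1: x+15/28x²=0 ⇒ x=−28/15=-1.8667; min R=1−1/(4·15/28)=0.5333>−1
Confirm numerically:
  x=-1.821: |R|=0.95545 <1
  x=-1.635: |R|=0.79708 <1
  x=-0.981: |R|=0.53455 <1
  x=-2.165: |R|=1.34601 >1
  x=-2.048: |R|=1.19895 >1
So |R|<1 on (-1.8667, 0).

z* = -1.8667.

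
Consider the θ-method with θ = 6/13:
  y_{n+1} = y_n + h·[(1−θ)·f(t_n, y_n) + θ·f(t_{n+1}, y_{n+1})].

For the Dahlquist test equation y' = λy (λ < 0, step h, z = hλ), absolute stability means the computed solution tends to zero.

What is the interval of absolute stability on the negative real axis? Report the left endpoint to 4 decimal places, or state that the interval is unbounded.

Test eqn y'=λy, z=hλ:
  y_{n+1} = y_n + z·[7/13·y_n + 6/13·y_{n+1}] ⇒ (1 − 6/13z)y_{n+1} = (1 + 7/13z)y_n
  R(z) = (1 + 7/13z)/(1 − 6/13z).

Need |R(x)|<1, x<0.
x=-1.45: |R|=0.1313
R=−1: 1+7/13x = −1+6/13x ⇒ -1/13x=2 ⇒ x=2/(-1/13)=-26.0000
Confirm numerically:
  x=-21.911: |R|=0.97170 <1
  x=-13.803: |R|=0.87271 <1
  x=-11.720: |R|=0.82861 <1
  x=-26.538: |R|=1.00312 >1
  x=-26.264: |R|=1.00155 >1
Stable set (-26.0000, 0).

(-26.0000, 0).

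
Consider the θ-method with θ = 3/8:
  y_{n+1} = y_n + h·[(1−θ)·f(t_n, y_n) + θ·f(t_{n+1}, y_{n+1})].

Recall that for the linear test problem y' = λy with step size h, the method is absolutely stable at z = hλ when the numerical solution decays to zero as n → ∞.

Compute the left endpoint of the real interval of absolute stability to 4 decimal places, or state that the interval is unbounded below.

left endpoint -8.0000.

With y'=λy (z=hλ):
  y_{n+1} = y_n + z·[5/8·y_n + 3/8·y_{n+1}] ⇒ (1 − 3/8z)y_{n+1} = (1 + 5/8z)y_n
  Hence R(z) = (1 + 5/8z)/(1 − 3/8z).

Find x<0 with |R(x)|<1.
x=-0.63: |R|=0.4904
R=−1: 1+5/8x = −1+3/8x ⇒ -1/4x=2 ⇒ x=2/(-1/4)=-8.0000
Confirm numerically:
  x=-6.392: |R|=0.88166 <1
  x=-6.358: |R|=0.87870 <1
  x=-5.754: |R|=0.82218 <1
  x=-5.565: |R|=0.80279 <1
  x=-8.534: |R|=1.03178 >1
  x=-8.138: |R|=1.00851 >1
Interval (-8.0000, 0).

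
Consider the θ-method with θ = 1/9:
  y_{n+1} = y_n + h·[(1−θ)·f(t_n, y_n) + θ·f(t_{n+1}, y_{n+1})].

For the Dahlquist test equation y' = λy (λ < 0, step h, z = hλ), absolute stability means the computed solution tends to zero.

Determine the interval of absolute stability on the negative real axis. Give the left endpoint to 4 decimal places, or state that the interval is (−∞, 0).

z∈(-2.5714,0).

On y'=λy, z=hλ:
  y_{n+1} = y_n + z·[8/9·y_n + 1/9·y_{n+1}] ⇒ (1 − 1/9z)y_{n+1} = (1 + 8/9z)y_n
  so R(z) = (1 + 8/9z)/(1 − 1/9z).

Solve |R(x)|<1 on ℝ⁻.
x=-0.41: |R|=0.6079
R=−1: 1+8/9x = −1+1/9x ⇒ -7/9x=2 ⇒ x=2/(-7/9)=-2.5714
Confirm numerically:
  x=-2.508: |R|=0.96142 <1
  x=-2.288: |R|=0.82424 <1
  x=-1.797: |R|=0.49792 <1
  x=-1.587: |R|=0.34911 <1
  x=-3.170: |R|=1.34429 >1
  x=-3.149: |R|=1.33278 >1
Stable set (-2.5714, 0).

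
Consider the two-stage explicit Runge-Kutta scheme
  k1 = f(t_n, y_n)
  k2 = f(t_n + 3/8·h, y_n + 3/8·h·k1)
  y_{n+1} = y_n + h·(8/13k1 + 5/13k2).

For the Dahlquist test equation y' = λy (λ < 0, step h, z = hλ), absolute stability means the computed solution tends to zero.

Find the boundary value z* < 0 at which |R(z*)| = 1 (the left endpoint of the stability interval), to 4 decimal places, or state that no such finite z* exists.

left endpoint -6.9333.

Test eqn y'=λy, z=hλ:
  k1=λy_n ⇒ h·k1=z·y_n;  k2=λ(1+3/8z)y_n ⇒ h·k2=z(1+3/8z)y_n
  y_{n+1}/y_n = 1 + 8/13z + 5/13z(1+3/8z) = 1 + z + 15/104z²
  Hence R(z) = 1 + z + 15/104z².

Solve |R(x)|<1 on ℝ⁻.
x=-1.03: |R|=0.1230
R=1: x+15/104x²=0 ⇒ x=−104/15=-6.9333; min R=1−1/(4·15/104)=-0.7333>−1
Confirm numerically:
  x=-5.962: |R|=0.16475 <1
  x=-5.150: |R|=0.32464 <1
  x=-4.887: |R|=0.44237 <1
  x=-4.100: |R|=0.67548 <1
  x=-7.430: |R|=1.53225 >1
  x=-7.419: |R|=1.51969 >1
  x=-7.051: |R|=1.11966 >1
Stable set (-6.9333, 0).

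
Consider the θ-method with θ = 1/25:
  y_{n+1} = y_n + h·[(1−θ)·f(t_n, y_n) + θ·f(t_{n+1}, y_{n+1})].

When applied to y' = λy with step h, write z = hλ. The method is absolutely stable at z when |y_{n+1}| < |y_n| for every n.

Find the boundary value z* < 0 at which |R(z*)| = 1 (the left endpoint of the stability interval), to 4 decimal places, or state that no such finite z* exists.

With y'=λy (z=hλ):
  y_{n+1} = y_n + z·[24/25·y_n + 1/25·y_{n+1}] ⇒ (1 − 1/25z)y_{n+1} = (1 + 24/25z)y_n
  R(z) = (1 + 24/25z)/(1 − 1/25z).

Solve |R(x)|<1 on ℝ⁻.
x=-1.14: |R|=0.0903
R=−1: 1+24/25x = −1+1/25x ⇒ -23/25x=2 ⇒ x=2/(-23/25)=-2.1739
Confirm numerically:
  x=-1.375: |R|=0.30332 <1
  x=-1.329: |R|=0.26192 <1
  x=-1.215: |R|=0.15869 <1
  x=-0.935: |R|=0.09871 <1
  x=-2.518: |R|=1.28759 >1
  x=-2.391: |R|=1.18229 >1
  x=-2.373: |R|=1.16728 >1
Interval (-2.1739, 0).

left endpoint -2.1739.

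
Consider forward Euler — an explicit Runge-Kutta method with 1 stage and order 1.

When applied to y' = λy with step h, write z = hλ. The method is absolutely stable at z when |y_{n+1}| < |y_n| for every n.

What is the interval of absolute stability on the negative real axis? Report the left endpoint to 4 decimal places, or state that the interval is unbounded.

z∈(-2.0000,0).

Test eqn y'=λy, z=hλ:
  order 1, 1-stage ⇒ R(z)=1+z
  (e.g. R(-0.7)=0.30000, |R|=0.30000)

Solve |R(x)|<1 on ℝ⁻.
x=-0.7: |R|=0.3000
|R(-2.08)|=1.0800 |R(-0.83)|=0.1700 |R(-0.62)|=0.3800
Bisect:
  x_lo=-2.3803 |R|=1.3803  x_hi=-0.1713 |R|=0.8287
  mid=-1.27578 |R|=0.27578 →hi
  mid=-1.82803 |R|=0.82803 →hi
  mid=-2.10415 |R|=1.10415 →lo
  mid=-1.96609 |R|=0.96609 →hi
  mid=-2.03512 |R|=1.03512 →lo
  mid=-2.00060 |R|=1.00060 →lo
  mid=-1.98335 |R|=0.98335 →hi
  mid=-1.99197 |R|=0.99197 →hi
  mid=-1.99629 |R|=0.99629 →hi
  ...
  [-2.00006,-1.99993] ⇒ x*=-2.0000
Interval (-2.0000, 0).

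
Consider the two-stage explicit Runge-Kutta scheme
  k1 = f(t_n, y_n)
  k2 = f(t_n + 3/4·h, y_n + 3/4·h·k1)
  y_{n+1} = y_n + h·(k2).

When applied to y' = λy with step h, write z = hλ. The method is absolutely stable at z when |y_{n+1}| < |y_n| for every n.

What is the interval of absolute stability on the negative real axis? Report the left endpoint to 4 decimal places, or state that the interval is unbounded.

With y'=λy (z=hλ):
  k1=λy_n ⇒ h·k1=z·y_n;  k2=λ(1+3/4z)y_n ⇒ h·k2=z(1+3/4z)y_n
  y_{n+1}/y_n = 1 + z(1+3/4z) = 1 + z + 3/4z²
  R(z) = 1 + z + 3/4z².

Boundary: |R(x)|=1, x<0.
x=-1.32: |R|=0.9868
R=1: x+3/4x²=0 ⇒ x=−4/3=-1.3333; min R=1−1/(4·3/4)=0.6667>−1
Confirm numerically:
  x=-1.174: |R|=0.85971 <1
  x=-0.841: |R|=0.68946 <1
  x=-0.707: |R|=0.66789 <1
  x=-0.704: |R|=0.66771 <1
  x=-1.568: |R|=1.27597 >1
  x=-1.558: |R|=1.26252 >1
  x=-1.500: |R|=1.18750 >1
Interval (-1.3333, 0).

(-1.3333, 0).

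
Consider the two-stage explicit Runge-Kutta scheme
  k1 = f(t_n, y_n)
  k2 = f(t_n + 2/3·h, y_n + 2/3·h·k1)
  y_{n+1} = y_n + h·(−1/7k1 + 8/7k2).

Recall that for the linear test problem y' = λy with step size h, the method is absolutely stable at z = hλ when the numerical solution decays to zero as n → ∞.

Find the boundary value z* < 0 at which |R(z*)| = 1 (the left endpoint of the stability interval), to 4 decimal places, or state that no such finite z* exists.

left endpoint -1.3125.

With y'=λy (z=hλ):
  k1=λy_n ⇒ h·k1=z·y_n;  k2=λ(1+2/3z)y_n ⇒ h·k2=z(1+2/3z)y_n
  y_{n+1}/y_n = 1 − 1/7z + 8/7z(1+2/3z) = 1 + z + 16/21z²
  Hence R(z) = 1 + z + 16/21z².

Boundary: |R(x)|=1, x<0.
x=-0.88: |R|=0.7100
R=1: x+16/21x²=0 ⇒ x=−21/16=-1.3125; min R=1−1/(4·16/21)=0.6719>−1
Confirm numerically:
  x=-1.149: |R|=0.85687 <1
  x=-0.701: |R|=0.67340 <1
  x=-0.616: |R|=0.67311 <1
  x=-0.592: |R|=0.67502 <1
  x=-1.841: |R|=1.74131 >1
  x=-1.680: |R|=1.47040 >1
  x=-1.378: |R|=1.06877 >1
Interval (-1.3125, 0).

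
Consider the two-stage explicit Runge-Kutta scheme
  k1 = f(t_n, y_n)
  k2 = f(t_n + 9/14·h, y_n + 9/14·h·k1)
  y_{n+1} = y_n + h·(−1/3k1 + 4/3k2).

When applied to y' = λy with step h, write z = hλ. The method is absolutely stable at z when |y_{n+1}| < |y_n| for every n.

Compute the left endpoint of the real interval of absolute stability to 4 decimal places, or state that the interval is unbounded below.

z* = -1.1667.

With y'=λy (z=hλ):
  k1=λy_n ⇒ h·k1=z·y_n;  k2=λ(1+9/14z)y_n ⇒ h·k2=z(1+9/14z)y_n
  y_{n+1}/y_n = 1 − 1/3z + 4/3z(1+9/14z) = 1 + z + 6/7z²
  ⇒ R(z) = 1 + z + 6/7z².

Solve |R(x)|<1 on ℝ⁻.
x=-0.43: |R|=0.7285
R=1: x+6/7x²=0 ⇒ x=−7/6=-1.1667; min R=1−1/(4·6/7)=0.7083>−1
Confirm numerically:
  x=-1.112: |R|=0.94789 <1
  x=-0.990: |R|=0.85009 <1
  x=-0.930: |R|=0.81134 <1
  x=-0.617: |R|=0.70930 <1
  x=-1.435: |R|=1.33005 >1
  x=-1.385: |R|=1.25919 >1
  x=-1.210: |R|=1.04494 >1
So |R|<1 on (-1.1667, 0).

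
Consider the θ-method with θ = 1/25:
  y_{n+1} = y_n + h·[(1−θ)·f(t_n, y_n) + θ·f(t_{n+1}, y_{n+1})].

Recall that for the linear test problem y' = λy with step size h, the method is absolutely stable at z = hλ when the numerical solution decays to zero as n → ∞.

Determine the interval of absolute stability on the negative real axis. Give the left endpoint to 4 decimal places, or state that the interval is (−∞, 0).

(-2.1739, 0).

With y'=λy (z=hλ):
  y_{n+1} = y_n + z·[24/25·y_n + 1/25·y_{n+1}] ⇒ (1 − 1/25z)y_{n+1} = (1 + 24/25z)y_n
  R(z) = (1 + 24/25z)/(1 − 1/25z).

Find x<0 with |R(x)|<1.
x=-1.77: |R|=0.6530
R=−1: 1+24/25x = −1+1/25x ⇒ -23/25x=2 ⇒ x=2/(-23/25)=-2.1739
Confirm numerically:
  x=-2.058: |R|=0.90147 <1
  x=-1.377: |R|=0.30511 <1
  x=-1.123: |R|=0.07472 <1
  x=-2.632: |R|=1.38130 >1
  x=-2.473: |R|=1.25039 >1
  x=-2.303: |R|=1.10874 >1
Stable set (-2.1739, 0).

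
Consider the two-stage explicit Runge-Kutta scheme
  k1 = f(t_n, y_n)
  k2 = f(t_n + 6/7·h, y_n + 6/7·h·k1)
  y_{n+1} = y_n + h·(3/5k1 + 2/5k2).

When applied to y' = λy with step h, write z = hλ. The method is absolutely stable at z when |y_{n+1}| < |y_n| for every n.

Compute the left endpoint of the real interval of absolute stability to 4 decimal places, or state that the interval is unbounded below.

left endpoint -2.9167.

On y'=λy, z=hλ:
  k1=λy_n ⇒ h·k1=z·y_n;  k2=λ(1+6/7z)y_n ⇒ h·k2=z(1+6/7z)y_n
  y_{n+1}/y_n = 1 + 3/5z + 2/5z(1+6/7z) = 1 + z + 12/35z²
  Hence R(z) = 1 + z + 12/35z².

Solve |R(x)|<1 on ℝ⁻.
x=-1.67: |R|=0.2862
R=1: x+12/35x²=0 ⇒ x=−35/12=-2.9167; min R=1−1/(4·12/35)=0.2708>−1
Confirm numerically:
  x=-2.548: |R|=0.67793 <1
  x=-2.268: |R|=0.49560 <1
  x=-2.204: |R|=0.46147 <1
  x=-1.493: |R|=0.27125 <1
  x=-3.468: |R|=1.65555 >1
  x=-3.129: |R|=1.22779 >1
  x=-3.045: |R|=1.13398 >1
Interval (-2.9167, 0).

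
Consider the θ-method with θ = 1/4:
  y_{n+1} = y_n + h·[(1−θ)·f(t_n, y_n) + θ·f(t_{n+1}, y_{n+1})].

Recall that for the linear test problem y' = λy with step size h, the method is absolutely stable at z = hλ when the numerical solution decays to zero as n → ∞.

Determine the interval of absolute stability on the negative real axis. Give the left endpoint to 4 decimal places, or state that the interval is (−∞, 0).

(-4.0000, 0).

On y'=λy, z=hλ:
  y_{n+1} = y_n + z·[3/4·y_n + 1/4·y_{n+1}] ⇒ (1 − 1/4z)y_{n+1} = (1 + 3/4z)y_n
  so R(z) = (1 + 3/4z)/(1 − 1/4z).

Find x<0 with |R(x)|<1.
x=-0.43: |R|=0.6117
R=−1: 1+3/4x = −1+1/4x ⇒ -1/2x=2 ⇒ x=2/(-1/2)=-4.0000
Confirm numerically:
  x=-3.653: |R|=0.90932 <1
  x=-2.773: |R|=0.63768 <1
  x=-2.280: |R|=0.45223 <1
  x=-4.563: |R|=1.13150 >1
  x=-4.177: |R|=1.04329 >1
  x=-4.142: |R|=1.03488 >1
Interval (-4.0000, 0).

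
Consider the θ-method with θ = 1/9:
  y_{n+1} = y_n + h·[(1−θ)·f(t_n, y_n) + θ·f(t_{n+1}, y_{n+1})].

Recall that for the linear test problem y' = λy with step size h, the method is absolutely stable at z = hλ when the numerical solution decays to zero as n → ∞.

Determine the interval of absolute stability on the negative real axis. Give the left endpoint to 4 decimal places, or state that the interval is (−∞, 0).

(-2.5714, 0).

On y'=λy, z=hλ:
  y_{n+1} = y_n + z·[8/9·y_n + 1/9·y_{n+1}] ⇒ (1 − 1/9z)y_{n+1} = (1 + 8/9z)y_n
  Hence R(z) = (1 + 8/9z)/(1 − 1/9z).

Solve |R(x)|<1 on ℝ⁻.
x=-1.61: |R|=0.3657
R=−1: 1+8/9x = −1+1/9x ⇒ -7/9x=2 ⇒ x=2/(-7/9)=-2.5714
Confirm numerically:
  x=-2.367: |R|=0.87411 <1
  x=-2.168: |R|=0.74713 <1
  x=-1.349: |R|=0.17316 <1
  x=-3.020: |R|=1.26123 >1
  x=-2.674: |R|=1.06150 >1
So |R|<1 on (-2.5714, 0).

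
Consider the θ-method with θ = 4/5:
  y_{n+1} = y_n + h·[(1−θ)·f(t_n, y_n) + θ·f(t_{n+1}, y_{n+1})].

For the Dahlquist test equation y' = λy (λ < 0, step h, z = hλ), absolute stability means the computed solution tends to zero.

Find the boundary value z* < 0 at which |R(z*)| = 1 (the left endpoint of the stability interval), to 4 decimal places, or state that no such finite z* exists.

With y'=λy (z=hλ):
  y_{n+1} = y_n + z·[1/5·y_n + 4/5·y_{n+1}] ⇒ (1 − 4/5z)y_{n+1} = (1 + 1/5z)y_n
  R(z) = (1 + 1/5z)/(1 − 4/5z).

Need |R(x)|<1, x<0.
x=-0.68: |R|=0.5596
x=-2: |R|=0.2308
x=-10: |R|=0.1111
x=-100: |R|=0.2346
θ=4/5≥1/2 ⇒ |1+1/5x|<|1−4/5x| ∀x<0 ⇒ unbounded interval.

(−∞, 0) — no finite endpoint.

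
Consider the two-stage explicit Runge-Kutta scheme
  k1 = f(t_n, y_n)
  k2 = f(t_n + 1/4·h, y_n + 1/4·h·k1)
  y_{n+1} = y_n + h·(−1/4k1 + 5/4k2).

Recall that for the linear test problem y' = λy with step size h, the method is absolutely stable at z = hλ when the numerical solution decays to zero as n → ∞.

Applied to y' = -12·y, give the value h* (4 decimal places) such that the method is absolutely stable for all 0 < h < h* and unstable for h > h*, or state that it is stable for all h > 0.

On y'=λy, z=hλ:
  k1=λy_n ⇒ h·k1=z·y_n;  k2=λ(1+1/4z)y_n ⇒ h·k2=z(1+1/4z)y_n
  y_{n+1}/y_n = 1 − 1/4z + 5/4z(1+1/4z) = 1 + z + 5/16z²
  Hence R(z) = 1 + z + 5/16z².

Need |R(x)|<1, x<0.
x=-0.56: |R|=0.5380
R=1: x+5/16x²=0 ⇒ x=−16/5=-3.2000; min R=1−1/(4·5/16)=0.2000>−1
Confirm numerically:
  x=-2.670: |R|=0.55778 <1
  x=-2.013: |R|=0.25330 <1
  x=-1.548: |R|=0.20085 <1
  x=-3.659: |R|=1.52484 >1
  x=-3.372: |R|=1.18124 >1
Stable set (-3.2000, 0).

(-3.2000,0); λ=-12 ⇒ h* = (16/5)/12 = 0.2667.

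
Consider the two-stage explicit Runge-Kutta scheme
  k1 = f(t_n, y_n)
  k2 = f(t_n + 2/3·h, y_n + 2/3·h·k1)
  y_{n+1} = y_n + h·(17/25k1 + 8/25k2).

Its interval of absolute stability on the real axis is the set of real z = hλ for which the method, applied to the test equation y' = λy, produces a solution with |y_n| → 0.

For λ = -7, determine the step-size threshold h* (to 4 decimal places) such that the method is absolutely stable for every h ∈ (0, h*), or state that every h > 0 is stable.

(-4.6875,0); λ=-7 ⇒ h* = (75/16)/7 = 0.6696.

Set f=λy, z=hλ:
  k1=λy_n ⇒ h·k1=z·y_n;  k2=λ(1+2/3z)y_n ⇒ h·k2=z(1+2/3z)y_n
  y_{n+1}/y_n = 1 + 17/25z + 8/25z(1+2/3z) = 1 + z + 16/75z²
  ⇒ R(z) = 1 + z + 16/75z².

Solve |R(x)|<1 on ℝ⁻.
x=-0.86: |R|=0.2978
R=1: x+16/75x²=0 ⇒ x=−75/16=-4.6875; min R=1−1/(4·16/75)=-0.1719>−1
Confirm numerically:
  x=-3.823: |R|=0.29494 <1
  x=-2.830: |R|=0.12143 <1
  x=-2.247: |R|=0.16988 <1
  x=-5.055: |R|=1.39631 >1
  x=-4.880: |R|=1.20041 >1
Stable set (-4.6875, 0).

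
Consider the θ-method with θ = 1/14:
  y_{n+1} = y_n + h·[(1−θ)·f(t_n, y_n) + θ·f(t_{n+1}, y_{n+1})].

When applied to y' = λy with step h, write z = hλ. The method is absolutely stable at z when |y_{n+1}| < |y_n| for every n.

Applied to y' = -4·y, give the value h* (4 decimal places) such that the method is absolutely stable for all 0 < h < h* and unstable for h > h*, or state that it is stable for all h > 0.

Test eqn y'=λy, z=hλ:
  y_{n+1} = y_n + z·[13/14·y_n + 1/14·y_{n+1}] ⇒ (1 − 1/14z)y_{n+1} = (1 + 13/14z)y_n
  R(z) = (1 + 13/14z)/(1 − 1/14z).

Boundary: |R(x)|=1, x<0.
x=-1.43: |R|=0.2975
R=−1: 1+13/14x = −1+1/14x ⇒ -6/7x=2 ⇒ x=2/(-6/7)=-2.3333
Confirm numerically:
  x=-2.065: |R|=0.79956 <1
  x=-1.688: |R|=0.50637 <1
  x=-1.574: |R|=0.41492 <1
  x=-2.880: |R|=1.38863 >1
  x=-2.658: |R|=1.23388 >1
  x=-2.640: |R|=1.22115 >1
So |R|<1 on (-2.3333, 0).

(-2.3333,0); λ=-4 ⇒ h* = (7/3)/4 = 0.5833.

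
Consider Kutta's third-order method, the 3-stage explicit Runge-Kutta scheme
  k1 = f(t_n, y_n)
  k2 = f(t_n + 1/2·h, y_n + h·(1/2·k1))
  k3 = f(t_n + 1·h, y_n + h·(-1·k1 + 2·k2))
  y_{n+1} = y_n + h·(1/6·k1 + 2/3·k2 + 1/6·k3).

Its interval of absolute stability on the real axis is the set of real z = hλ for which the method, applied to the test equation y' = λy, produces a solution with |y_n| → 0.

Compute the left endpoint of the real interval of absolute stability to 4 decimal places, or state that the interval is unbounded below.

z* = -2.5127.

With y'=λy (z=hλ):
  order 3, 3-stage ⇒ R(z)=1+z+z^2/2+z^3/6
  (e.g. R(-0.87)=0.39870, |R|=0.39870)

Boundary: |R(x)|=1, x<0.
x=-0.87: |R|=0.3987
|R(-2.66)|=1.2590 |R(-1.52)|=0.0499 |R(-0.91)|=0.3785
Bisect:
  x_lo=-2.9507 |R|=1.8792  x_hi=-0.1154 |R|=0.8910
  mid=-1.53305 |R|=0.04157 →hi
  mid=-2.24189 |R|=0.60683 →hi
  mid=-2.59630 |R|=1.14277 →lo
  mid=-2.41909 |R|=0.85252 →hi
  mid=-2.50770 |R|=0.99172 →hi
  mid=-2.55200 |R|=1.06572 →lo
  mid=-2.52985 |R|=1.02835 →lo
  ...
  [-2.51289,-2.51272] ⇒ x*=-2.5127
Stable set (-2.5127, 0).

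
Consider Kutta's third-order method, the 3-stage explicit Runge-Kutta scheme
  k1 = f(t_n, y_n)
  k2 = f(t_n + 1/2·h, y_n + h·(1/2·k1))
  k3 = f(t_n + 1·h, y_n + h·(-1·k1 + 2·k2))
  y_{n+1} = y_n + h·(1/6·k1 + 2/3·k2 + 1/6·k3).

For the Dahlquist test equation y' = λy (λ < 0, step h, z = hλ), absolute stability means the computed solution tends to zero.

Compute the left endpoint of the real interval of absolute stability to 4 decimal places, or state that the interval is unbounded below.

Test eqn y'=λy, z=hλ:
  order 3, 3-stage ⇒ R(z)=1+z+z^2/2+z^3/6
  (e.g. R(-0.78)=0.44511, |R|=0.44511)

Find x<0 with |R(x)|<1.
x=-0.78: |R|=0.4451
|R(-2.8)|=1.5387 |R(-1.93)|=0.2657 |R(-1.57)|=0.0175
Bisect:
  x_lo=-2.8833 |R|=1.7215  x_hi=-0.0655 |R|=0.9366
  mid=-1.47440 |R|=0.07834 →hi
  mid=-2.17884 |R|=0.52912 →hi
  mid=-2.53106 |R|=1.03036 →lo
  mid=-2.35495 |R|=0.75873 →hi
  mid=-2.44300 |R|=0.88895 →hi
  mid=-2.48703 |R|=0.95821 →hi
  mid=-2.50904 |R|=0.99392 →hi
  ...
  [-2.51283,-2.51265] ⇒ x*=-2.5127
Interval (-2.5127, 0).

left endpoint -2.5127.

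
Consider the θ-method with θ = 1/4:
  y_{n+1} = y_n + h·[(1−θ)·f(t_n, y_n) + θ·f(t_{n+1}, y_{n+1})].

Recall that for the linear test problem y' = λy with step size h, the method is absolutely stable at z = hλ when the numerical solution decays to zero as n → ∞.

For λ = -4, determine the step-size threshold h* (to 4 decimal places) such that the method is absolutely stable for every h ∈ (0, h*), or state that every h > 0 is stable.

(-4.0000,0); λ=-4 ⇒ h* = (4)/4 = 1.0000.

On y'=λy, z=hλ:
  y_{n+1} = y_n + z·[3/4·y_n + 1/4·y_{n+1}] ⇒ (1 − 1/4z)y_{n+1} = (1 + 3/4z)y_n
  R(z) = (1 + 3/4z)/(1 − 1/4z).

Need |R(x)|<1, x<0.
x=-1.13: |R|=0.1189
R=−1: 1+3/4x = −1+1/4x ⇒ -1/2x=2 ⇒ x=2/(-1/2)=-4.0000
Confirm numerically:
  x=-3.793: |R|=0.94688 <1
  x=-3.346: |R|=0.82194 <1
  x=-3.167: |R|=0.76755 <1
  x=-1.720: |R|=0.20280 <1
  x=-4.599: |R|=1.13932 >1
  x=-4.315: |R|=1.07577 >1
So |R|<1 on (-4.0000, 0).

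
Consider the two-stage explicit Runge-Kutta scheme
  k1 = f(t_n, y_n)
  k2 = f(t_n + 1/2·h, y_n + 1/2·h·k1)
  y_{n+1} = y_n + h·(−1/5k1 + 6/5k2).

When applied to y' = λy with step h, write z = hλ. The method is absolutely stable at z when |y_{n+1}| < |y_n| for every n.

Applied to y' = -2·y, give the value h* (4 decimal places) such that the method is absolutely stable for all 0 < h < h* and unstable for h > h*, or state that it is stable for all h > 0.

Test eqn y'=λy, z=hλ:
  k1=λy_n ⇒ h·k1=z·y_n;  k2=λ(1+1/2z)y_n ⇒ h·k2=z(1+1/2z)y_n
  y_{n+1}/y_n = 1 − 1/5z + 6/5z(1+1/2z) = 1 + z + 3/5z²
  Hence R(z) = 1 + z + 3/5z².

Solve |R(x)|<1 on ℝ⁻.
x=-1.18: |R|=0.6554
R=1: x+3/5x²=0 ⇒ x=−5/3=-1.6667; min R=1−1/(4·3/5)=0.5833>−1
Confirm numerically:
  x=-1.044: |R|=0.60996 <1
  x=-0.857: |R|=0.58367 <1
  x=-0.812: |R|=0.58361 <1
  x=-0.706: |R|=0.59306 <1
  x=-1.883: |R|=1.24441 >1
  x=-1.745: |R|=1.08201 >1
  x=-1.709: |R|=1.04341 >1
Stable set (-1.6667, 0).

(-1.6667,0); λ=-2 ⇒ h* = (5/3)/2 = 0.8333.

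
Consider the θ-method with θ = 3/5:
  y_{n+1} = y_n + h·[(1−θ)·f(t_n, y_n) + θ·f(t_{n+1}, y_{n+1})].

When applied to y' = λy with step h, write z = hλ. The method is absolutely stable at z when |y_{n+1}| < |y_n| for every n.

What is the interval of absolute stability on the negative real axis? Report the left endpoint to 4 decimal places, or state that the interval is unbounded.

unbounded; (−∞, 0).

With y'=λy (z=hλ):
  y_{n+1} = y_n + z·[2/5·y_n + 3/5·y_{n+1}] ⇒ (1 − 3/5z)y_{n+1} = (1 + 2/5z)y_n
  so R(z) = (1 + 2/5z)/(1 − 3/5z).

Boundary: |R(x)|=1, x<0.
x=-0.5: |R|=0.6154
x=-2: |R|=0.0909
x=-10: |R|=0.4286
x=-100: |R|=0.6393
θ=3/5≥1/2 ⇒ |1+2/5x|<|1−3/5x| ∀x<0 ⇒ unbounded interval.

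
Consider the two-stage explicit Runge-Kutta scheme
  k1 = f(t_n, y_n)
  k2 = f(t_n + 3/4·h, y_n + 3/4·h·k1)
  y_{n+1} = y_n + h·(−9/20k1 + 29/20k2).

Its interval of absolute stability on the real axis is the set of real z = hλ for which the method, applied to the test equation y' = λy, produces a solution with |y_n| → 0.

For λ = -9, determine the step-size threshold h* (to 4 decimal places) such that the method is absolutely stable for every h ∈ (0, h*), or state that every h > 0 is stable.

(-0.9195,0); λ=-9 ⇒ h* = (80/87)/9 = 0.1022.

On y'=λy, z=hλ:
  k1=λy_n ⇒ h·k1=z·y_n;  k2=λ(1+3/4z)y_n ⇒ h·k2=z(1+3/4z)y_n
  y_{n+1}/y_n = 1 − 9/20z + 29/20z(1+3/4z) = 1 + z + 87/80z²
  ⇒ R(z) = 1 + z + 87/80z².

Find x<0 with |R(x)|<1.
x=-1.77: |R|=2.6370
R=1: x+87/80x²=0 ⇒ x=−80/87=-0.9195; min R=1−1/(4·87/80)=0.7701>−1
Confirm numerically:
  x=-0.657: |R|=0.81242 <1
  x=-0.614: |R|=0.79598 <1
  x=-0.559: |R|=0.78082 <1
  x=-0.492: |R|=0.77124 <1
  x=-1.472: |R|=1.88438 >1
  x=-1.208: |R|=1.37895 >1
So |R|<1 on (-0.9195, 0).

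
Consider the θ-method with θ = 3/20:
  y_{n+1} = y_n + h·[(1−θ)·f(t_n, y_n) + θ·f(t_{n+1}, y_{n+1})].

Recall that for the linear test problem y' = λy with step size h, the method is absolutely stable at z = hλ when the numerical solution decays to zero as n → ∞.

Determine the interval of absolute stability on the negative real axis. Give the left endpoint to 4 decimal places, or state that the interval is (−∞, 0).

(-2.8571, 0).

Test eqn y'=λy, z=hλ:
  y_{n+1} = y_n + z·[17/20·y_n + 3/20·y_{n+1}] ⇒ (1 − 3/20z)y_{n+1} = (1 + 17/20z)y_n
  R(z) = (1 + 17/20z)/(1 − 3/20z).

Find x<0 with |R(x)|<1.
x=-1.64: |R|=0.3162
R=−1: 1+17/20x = −1+3/20x ⇒ -7/10x=2 ⇒ x=2/(-7/10)=-2.8571
Confirm numerically:
  x=-2.754: |R|=0.94891 <1
  x=-2.173: |R|=0.63882 <1
  x=-1.526: |R|=0.24176 <1
  x=-3.124: |R|=1.12720 >1
  x=-2.923: |R|=1.03205 >1
  x=-2.902: |R|=1.02188 >1
Stable set (-2.8571, 0).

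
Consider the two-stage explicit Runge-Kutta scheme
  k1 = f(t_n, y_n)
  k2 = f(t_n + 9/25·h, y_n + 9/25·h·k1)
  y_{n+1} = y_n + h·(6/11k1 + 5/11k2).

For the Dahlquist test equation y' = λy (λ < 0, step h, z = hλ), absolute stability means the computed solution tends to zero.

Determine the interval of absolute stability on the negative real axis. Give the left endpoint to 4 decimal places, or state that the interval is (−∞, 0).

z∈(-6.1111,0).

Test eqn y'=λy, z=hλ:
  k1=λy_n ⇒ h·k1=z·y_n;  k2=λ(1+9/25z)y_n ⇒ h·k2=z(1+9/25z)y_n
  y_{n+1}/y_n = 1 + 6/11z + 5/11z(1+9/25z) = 1 + z + 9/55z²
  so R(z) = 1 + z + 9/55z².

Boundary: |R(x)|=1, x<0.
x=-1.37: |R|=0.0629
R=1: x+9/55x²=0 ⇒ x=−55/9=-6.1111; min R=1−1/(4·9/55)=-0.5278>−1
Confirm numerically:
  x=-5.089: |R|=0.14884 <1
  x=-4.433: |R|=0.21730 <1
  x=-3.198: |R|=0.52446 <1
  x=-6.698: |R|=1.64325 >1
  x=-6.523: |R|=1.43965 >1
So |R|<1 on (-6.1111, 0).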